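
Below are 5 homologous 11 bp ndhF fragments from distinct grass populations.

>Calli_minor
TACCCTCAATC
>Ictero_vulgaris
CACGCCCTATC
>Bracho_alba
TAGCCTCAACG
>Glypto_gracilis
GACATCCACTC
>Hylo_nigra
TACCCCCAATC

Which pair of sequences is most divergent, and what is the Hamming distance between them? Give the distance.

Pairwise Hamming distances:
  Calli_minor vs Ictero_vulgaris: 4
  Calli_minor vs Bracho_alba: 3
  Calli_minor vs Glypto_gracilis: 5
  Calli_minor vs Hylo_nigra: 1
  Ictero_vulgaris vs Bracho_alba: 7
  Ictero_vulgaris vs Glypto_gracilis: 5
  Ictero_vulgaris vs Hylo_nigra: 3
  Bracho_alba vs Glypto_gracilis: 8
  Bracho_alba vs Hylo_nigra: 4
  Glypto_gracilis vs Hylo_nigra: 4
The largest is 8, between Bracho_alba and Glypto_gracilis.

8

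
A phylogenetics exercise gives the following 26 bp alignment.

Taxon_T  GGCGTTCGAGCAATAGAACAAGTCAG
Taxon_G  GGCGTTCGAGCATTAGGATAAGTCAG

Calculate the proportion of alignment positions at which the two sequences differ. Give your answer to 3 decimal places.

0.115

Differing sites — 13:A/T; 17:A/G; 19:C/T.
There are 3 differences over 26 sites, so p = 3/26 = 0.115.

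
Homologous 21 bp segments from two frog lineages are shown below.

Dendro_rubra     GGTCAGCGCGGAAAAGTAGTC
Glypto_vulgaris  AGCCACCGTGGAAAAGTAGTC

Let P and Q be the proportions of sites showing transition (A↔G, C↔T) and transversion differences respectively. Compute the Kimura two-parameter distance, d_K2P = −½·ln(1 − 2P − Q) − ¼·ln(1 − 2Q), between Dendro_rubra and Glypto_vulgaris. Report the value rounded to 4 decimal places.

0.2278

Differing sites — 1:G/A (Ti); 3:T/C (Ti); 6:G/C (Tv); 9:C/T (Ti).
Of the 4 differences, 3 transitions and 1 transversion over 21 sites: P = 3/21 = 0.142857, Q = 1/21 = 0.047619.
d = −0.5·ln(0.666667) − 0.25·ln(0.904762) = −0.5·(-0.405465) − 0.25·(-0.100083) = 0.2278.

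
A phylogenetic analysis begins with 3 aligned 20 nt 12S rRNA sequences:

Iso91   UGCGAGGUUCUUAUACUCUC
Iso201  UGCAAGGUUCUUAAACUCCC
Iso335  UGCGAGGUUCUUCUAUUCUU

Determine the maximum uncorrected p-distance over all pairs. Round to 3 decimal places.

0.300

Pairwise Hamming distances:
  Iso91 vs Iso201: 3
  Iso91 vs Iso335: 3
  Iso201 vs Iso335: 6
The largest is 6 mismatches, between Iso201 and Iso335; p = 6/20 = 0.300.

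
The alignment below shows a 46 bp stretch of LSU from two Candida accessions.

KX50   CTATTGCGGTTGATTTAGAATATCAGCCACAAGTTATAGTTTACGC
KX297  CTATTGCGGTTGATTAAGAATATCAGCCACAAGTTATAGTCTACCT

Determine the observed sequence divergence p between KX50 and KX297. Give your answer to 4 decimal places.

Mismatches occur at site 16 (T/A), site 41 (T/C), site 45 (G/C), site 46 (C/T).
There are 4 differences over 46 sites, so p = 4/46 = 0.0870.

0.0870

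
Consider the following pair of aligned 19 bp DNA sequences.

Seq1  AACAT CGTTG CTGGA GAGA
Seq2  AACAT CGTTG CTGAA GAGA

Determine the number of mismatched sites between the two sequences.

1

Differing sites — 14:G/A.
That gives 1 mismatch out of 19 aligned sites, so the Hamming distance is 1.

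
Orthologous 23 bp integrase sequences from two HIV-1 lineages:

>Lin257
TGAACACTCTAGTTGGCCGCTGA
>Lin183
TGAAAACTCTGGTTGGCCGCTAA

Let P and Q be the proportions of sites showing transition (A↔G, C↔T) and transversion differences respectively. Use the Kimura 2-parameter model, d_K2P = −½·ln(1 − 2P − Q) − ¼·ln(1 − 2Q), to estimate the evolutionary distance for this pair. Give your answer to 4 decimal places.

Mismatches occur at site 5 (C↔A, transversion), site 11 (A↔G, transition), site 22 (G↔A, transition).
Of the 3 differences, 2 transitions and 1 transversion over 23 sites: P = 2/23 = 0.086957, Q = 1/23 = 0.043478.
d = −0.5·ln(0.782608) − 0.25·ln(0.913044) = −0.5·(-0.245123) − 0.25·(-0.090971) = 0.1453.

0.1453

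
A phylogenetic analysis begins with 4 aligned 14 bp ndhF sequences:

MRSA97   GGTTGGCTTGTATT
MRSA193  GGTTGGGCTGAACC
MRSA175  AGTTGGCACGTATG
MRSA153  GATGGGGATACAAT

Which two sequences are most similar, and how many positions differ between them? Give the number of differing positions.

Pairwise Hamming distances:
  MRSA97 vs MRSA193: 5
  MRSA97 vs MRSA175: 4
  MRSA97 vs MRSA153: 7
  MRSA193 vs MRSA175: 7
  MRSA193 vs MRSA153: 7
  MRSA175 vs MRSA153: 9
The smallest is 4, between MRSA97 and MRSA175.

4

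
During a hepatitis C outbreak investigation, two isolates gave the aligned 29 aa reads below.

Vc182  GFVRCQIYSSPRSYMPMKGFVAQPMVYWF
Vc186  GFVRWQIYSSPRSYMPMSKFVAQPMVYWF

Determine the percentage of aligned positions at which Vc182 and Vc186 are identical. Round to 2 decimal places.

89.66%

Mismatches occur at site 5 (C→W), site 18 (K→S), site 19 (G→K).
26 of the 29 sites match, so the percent identity is 26/29 × 100 = 89.66%.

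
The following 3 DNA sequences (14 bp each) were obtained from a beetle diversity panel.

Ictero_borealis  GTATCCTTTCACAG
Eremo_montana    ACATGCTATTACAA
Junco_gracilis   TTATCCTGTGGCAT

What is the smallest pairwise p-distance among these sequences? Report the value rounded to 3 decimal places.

0.357

Pairwise Hamming distances:
  Ictero_borealis vs Eremo_montana: 6
  Ictero_borealis vs Junco_gracilis: 5
  Eremo_montana vs Junco_gracilis: 7
The smallest is 5 mismatches, between Ictero_borealis and Junco_gracilis; p = 5/14 = 0.357.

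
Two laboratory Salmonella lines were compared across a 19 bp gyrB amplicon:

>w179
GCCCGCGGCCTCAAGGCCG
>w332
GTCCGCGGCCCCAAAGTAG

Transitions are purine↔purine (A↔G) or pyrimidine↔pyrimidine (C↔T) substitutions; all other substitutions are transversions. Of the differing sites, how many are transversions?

1

Differing sites — 2:C/T (Ti); 11:T/C (Ti); 15:G/A (Ti); 17:C/T (Ti); 18:C/A (Tv).
Of the 5 differences, 4 transitions and 1 transversion, so the answer is 1.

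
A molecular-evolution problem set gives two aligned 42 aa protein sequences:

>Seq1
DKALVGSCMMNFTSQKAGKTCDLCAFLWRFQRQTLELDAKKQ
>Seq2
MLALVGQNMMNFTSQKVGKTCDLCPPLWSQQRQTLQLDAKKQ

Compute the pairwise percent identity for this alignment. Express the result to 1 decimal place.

76.2%

Differing sites — 1:D/M; 2:K/L; 7:S/Q; 8:C/N; 17:A/V; 25:A/P; 26:F/P; 29:R/S; 30:F/Q; 36:E/Q.
32 of the 42 sites match, so the percent identity is 32/42 × 100 = 76.2%.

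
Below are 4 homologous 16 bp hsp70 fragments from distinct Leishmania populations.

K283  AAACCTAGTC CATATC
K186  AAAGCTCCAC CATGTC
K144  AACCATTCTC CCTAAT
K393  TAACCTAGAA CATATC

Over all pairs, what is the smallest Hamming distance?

Pairwise Hamming distances:
  K283 vs K186: 5
  K283 vs K144: 7
  K283 vs K393: 3
  K186 vs K144: 9
  K186 vs K393: 6
  K144 vs K393: 10
The smallest is 3, between K283 and K393.

3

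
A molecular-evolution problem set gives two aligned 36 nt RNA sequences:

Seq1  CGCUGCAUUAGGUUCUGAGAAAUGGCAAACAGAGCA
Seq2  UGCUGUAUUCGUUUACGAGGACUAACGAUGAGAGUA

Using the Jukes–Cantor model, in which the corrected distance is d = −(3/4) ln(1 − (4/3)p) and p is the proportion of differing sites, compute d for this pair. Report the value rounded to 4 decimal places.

0.5482

Mismatches occur at site 1 (C↔U), site 6 (C↔U), site 10 (A↔C), site 12 (G↔U), site 15 (C↔A), site 16 (U↔C), site 20 (A↔G), site 22 (A↔C), site 24 (G↔A), site 25 (G↔A), site 27 (A↔G), site 29 (A↔U), site 30 (C↔G), site 35 (C↔U).
p = 14/36 = 0.388889.
d = −0.75 · ln(1 − (4/3)·0.388889) = −0.75 · ln(0.481481) = −0.75 · (-0.730889) = 0.5482.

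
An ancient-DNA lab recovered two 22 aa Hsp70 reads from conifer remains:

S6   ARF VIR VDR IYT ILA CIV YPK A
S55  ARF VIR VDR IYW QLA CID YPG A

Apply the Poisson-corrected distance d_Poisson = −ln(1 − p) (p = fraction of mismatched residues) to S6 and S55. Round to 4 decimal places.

Differing sites — 12:T/W; 13:I/Q; 18:V/D; 21:K/G.
p = 4/22 = 0.181818.
d = −ln(1 − 0.181818) = −ln(0.818182) = 0.2007.

0.2007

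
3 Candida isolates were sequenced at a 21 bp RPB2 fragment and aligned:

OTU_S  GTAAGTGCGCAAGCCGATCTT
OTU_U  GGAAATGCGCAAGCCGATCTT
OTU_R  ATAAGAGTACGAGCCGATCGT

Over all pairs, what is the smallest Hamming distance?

Pairwise Hamming distances:
  OTU_S vs OTU_U: 2
  OTU_S vs OTU_R: 6
  OTU_U vs OTU_R: 8
The smallest is 2, between OTU_S and OTU_U.

2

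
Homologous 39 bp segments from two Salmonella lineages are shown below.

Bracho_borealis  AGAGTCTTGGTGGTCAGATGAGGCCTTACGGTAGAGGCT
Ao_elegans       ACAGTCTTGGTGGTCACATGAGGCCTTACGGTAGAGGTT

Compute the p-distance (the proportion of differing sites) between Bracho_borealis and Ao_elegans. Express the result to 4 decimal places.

Differing sites — 2:G/C; 17:G/C; 38:C/T.
There are 3 differences over 39 sites, so p = 3/39 = 0.0769.

0.0769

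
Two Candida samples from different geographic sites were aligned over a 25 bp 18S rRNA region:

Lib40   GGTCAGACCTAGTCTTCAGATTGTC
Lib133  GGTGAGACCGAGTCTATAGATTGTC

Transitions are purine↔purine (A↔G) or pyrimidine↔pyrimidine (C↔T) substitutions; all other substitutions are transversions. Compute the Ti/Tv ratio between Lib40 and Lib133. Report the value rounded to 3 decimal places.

Differing sites — 4:C/G (Tv); 10:T/G (Tv); 16:T/A (Tv); 17:C/T (Ti).
Of the 4 differences, 1 transition and 3 transversions, so Ti/Tv = 1/3 = 0.333.

0.333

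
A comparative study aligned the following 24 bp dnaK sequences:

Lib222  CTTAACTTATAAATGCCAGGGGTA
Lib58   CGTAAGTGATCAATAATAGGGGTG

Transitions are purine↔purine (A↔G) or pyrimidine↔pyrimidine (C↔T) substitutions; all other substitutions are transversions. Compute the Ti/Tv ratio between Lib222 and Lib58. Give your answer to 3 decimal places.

The sequences differ at positions 2 (T/G, transversion), 6 (C/G, transversion), 8 (T/G, transversion), 11 (A/C, transversion), 15 (G/A, transition), 16 (C/A, transversion), 17 (C/T, transition), 24 (A/G, transition).
Of the 8 differences, 3 transitions and 5 transversions, so Ti/Tv = 3/5 = 0.600.

0.600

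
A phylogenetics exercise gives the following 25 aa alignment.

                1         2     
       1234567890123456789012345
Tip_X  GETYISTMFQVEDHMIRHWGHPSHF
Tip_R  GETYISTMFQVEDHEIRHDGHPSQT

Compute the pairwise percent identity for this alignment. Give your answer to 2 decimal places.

84.00%

The sequences differ at positions 15 (M/E), 19 (W/D), 24 (H/Q), 25 (F/T).
21 of the 25 sites match, so the percent identity is 21/25 × 100 = 84.00%.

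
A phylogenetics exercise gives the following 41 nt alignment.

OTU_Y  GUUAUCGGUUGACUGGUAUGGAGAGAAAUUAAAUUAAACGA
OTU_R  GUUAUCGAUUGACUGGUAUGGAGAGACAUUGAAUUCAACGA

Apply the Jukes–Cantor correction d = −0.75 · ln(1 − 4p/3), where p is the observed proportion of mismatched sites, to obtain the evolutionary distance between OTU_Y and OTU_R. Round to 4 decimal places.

0.1045

Differing sites — 8:G/A; 27:A/C; 31:A/G; 36:A/C.
p = 4/41 = 0.097561.
d = −0.75 · ln(1 − (4/3)·0.097561) = −0.75 · ln(0.869919) = −0.75 · (-0.139355) = 0.1045.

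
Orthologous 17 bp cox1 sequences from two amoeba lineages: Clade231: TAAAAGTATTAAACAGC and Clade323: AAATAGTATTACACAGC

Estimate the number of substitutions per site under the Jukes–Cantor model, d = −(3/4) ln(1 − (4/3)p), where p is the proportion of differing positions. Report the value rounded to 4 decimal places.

Mismatches occur at site 1 (T↔A), site 4 (A↔T), site 12 (A↔C).
p = 3/17 = 0.176471.
d = −0.75 · ln(1 − (4/3)·0.176471) = −0.75 · ln(0.764705) = −0.75 · (-0.268265) = 0.2012.

0.2012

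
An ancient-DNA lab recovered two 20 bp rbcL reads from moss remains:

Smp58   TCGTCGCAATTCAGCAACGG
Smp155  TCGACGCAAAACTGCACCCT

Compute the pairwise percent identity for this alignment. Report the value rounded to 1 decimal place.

65.0%

The sequences differ at positions 4 (T/A), 10 (T/A), 11 (T/A), 13 (A/T), 17 (A/C), 19 (G/C), 20 (G/T).
13 of the 20 sites match, so the percent identity is 13/20 × 100 = 65.0%.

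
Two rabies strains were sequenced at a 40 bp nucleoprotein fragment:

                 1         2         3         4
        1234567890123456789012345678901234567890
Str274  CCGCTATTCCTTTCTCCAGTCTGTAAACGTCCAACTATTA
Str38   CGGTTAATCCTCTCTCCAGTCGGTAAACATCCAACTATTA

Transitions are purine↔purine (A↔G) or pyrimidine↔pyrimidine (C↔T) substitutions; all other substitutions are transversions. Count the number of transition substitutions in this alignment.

The sequences differ at positions 2 (C/G, transversion), 4 (C/T, transition), 7 (T/A, transversion), 12 (T/C, transition), 22 (T/G, transversion), 29 (G/A, transition).
Of the 6 differences, 3 transitions and 3 transversions, so the answer is 3.

3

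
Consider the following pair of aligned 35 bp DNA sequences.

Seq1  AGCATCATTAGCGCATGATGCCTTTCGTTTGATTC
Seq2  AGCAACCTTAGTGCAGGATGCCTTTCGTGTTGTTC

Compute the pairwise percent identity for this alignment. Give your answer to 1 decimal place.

80.0%

Differing sites — 5:T/A; 7:A/C; 12:C/T; 16:T/G; 29:T/G; 31:G/T; 32:A/G.
28 of the 35 sites match, so the percent identity is 28/35 × 100 = 80.0%.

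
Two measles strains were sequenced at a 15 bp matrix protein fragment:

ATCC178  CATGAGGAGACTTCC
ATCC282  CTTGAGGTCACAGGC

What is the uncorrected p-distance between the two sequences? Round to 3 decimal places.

Differing sites — 2:A/T; 8:A/T; 9:G/C; 12:T/A; 13:T/G; 14:C/G.
There are 6 differences over 15 sites, so p = 6/15 = 0.400.

0.400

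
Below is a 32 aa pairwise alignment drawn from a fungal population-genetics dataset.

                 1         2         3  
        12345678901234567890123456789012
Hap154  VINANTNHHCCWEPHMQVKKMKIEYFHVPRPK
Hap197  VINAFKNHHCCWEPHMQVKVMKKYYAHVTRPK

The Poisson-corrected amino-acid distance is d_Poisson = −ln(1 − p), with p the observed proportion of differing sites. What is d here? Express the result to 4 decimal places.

Mismatches occur at site 5 (N↔F), site 6 (T↔K), site 20 (K↔V), site 23 (I↔K), site 24 (E↔Y), site 26 (F↔A), site 29 (P↔T).
p = 7/32 = 0.218750.
d = −ln(1 − 0.218750) = −ln(0.781250) = 0.2469.

0.2469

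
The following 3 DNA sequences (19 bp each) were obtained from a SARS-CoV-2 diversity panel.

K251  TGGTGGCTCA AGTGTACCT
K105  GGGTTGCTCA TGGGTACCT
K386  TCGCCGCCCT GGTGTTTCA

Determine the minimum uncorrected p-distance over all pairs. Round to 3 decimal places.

0.211

Pairwise Hamming distances:
  K251 vs K105: 4
  K251 vs K386: 9
  K105 vs K386: 11
The smallest is 4 mismatches, between K251 and K105; p = 4/19 = 0.211.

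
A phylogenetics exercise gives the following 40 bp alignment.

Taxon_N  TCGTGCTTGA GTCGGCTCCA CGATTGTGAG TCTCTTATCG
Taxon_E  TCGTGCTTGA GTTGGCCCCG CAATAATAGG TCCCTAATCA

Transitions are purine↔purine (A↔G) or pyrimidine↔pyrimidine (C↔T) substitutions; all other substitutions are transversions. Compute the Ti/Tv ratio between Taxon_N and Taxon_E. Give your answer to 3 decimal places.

Mismatches occur at site 13 (C↔T, transition), site 17 (T↔C, transition), site 20 (A↔G, transition), site 22 (G↔A, transition), site 25 (T↔A, transversion), site 26 (G↔A, transition), site 28 (G↔A, transition), site 29 (A↔G, transition), site 33 (T↔C, transition), site 36 (T↔A, transversion), site 40 (G↔A, transition).
Of the 11 differences, 9 transitions and 2 transversions, so Ti/Tv = 9/2 = 4.500.

4.500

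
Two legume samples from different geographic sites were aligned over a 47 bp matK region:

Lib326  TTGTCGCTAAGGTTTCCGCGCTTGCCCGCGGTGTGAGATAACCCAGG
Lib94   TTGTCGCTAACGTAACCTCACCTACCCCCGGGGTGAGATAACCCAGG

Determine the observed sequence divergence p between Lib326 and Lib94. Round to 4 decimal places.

0.1915

Differing sites — 11:G/C; 14:T/A; 15:T/A; 18:G/T; 20:G/A; 22:T/C; 24:G/A; 28:G/C; 32:T/G.
There are 9 differences over 47 sites, so p = 9/47 = 0.1915.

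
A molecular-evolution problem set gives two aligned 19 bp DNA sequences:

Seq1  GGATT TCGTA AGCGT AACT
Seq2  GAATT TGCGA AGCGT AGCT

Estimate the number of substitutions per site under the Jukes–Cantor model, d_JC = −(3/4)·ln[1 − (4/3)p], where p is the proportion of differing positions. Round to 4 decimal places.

The sequences differ at positions 2 (G/A), 7 (C/G), 8 (G/C), 9 (T/G), 17 (A/G).
p = 5/19 = 0.263158.
d = −0.75 · ln(1 − (4/3)·0.263158) = −0.75 · ln(0.649123) = −0.75 · (-0.432133) = 0.3241.

0.3241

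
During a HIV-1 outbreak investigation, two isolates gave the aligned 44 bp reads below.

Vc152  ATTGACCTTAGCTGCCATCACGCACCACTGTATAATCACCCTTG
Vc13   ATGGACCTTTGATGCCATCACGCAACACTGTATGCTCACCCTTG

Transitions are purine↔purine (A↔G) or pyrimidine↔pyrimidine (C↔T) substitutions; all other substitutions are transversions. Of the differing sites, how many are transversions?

Differing sites — 3:T/G (Tv); 10:A/T (Tv); 12:C/A (Tv); 25:C/A (Tv); 34:A/G (Ti); 35:A/C (Tv).
Of the 6 differences, 1 transition and 5 transversions, so the answer is 5.

5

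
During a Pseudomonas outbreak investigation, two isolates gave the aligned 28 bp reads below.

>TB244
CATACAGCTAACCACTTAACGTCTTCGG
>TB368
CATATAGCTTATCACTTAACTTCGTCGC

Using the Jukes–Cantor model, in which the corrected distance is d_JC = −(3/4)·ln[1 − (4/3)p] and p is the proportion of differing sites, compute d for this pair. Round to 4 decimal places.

0.2524

Mismatches occur at site 5 (C/T), site 10 (A/T), site 12 (C/T), site 21 (G/T), site 24 (T/G), site 28 (G/C).
p = 6/28 = 0.214286.
d = −0.75 · ln(1 − (4/3)·0.214286) = −0.75 · ln(0.714285) = −0.75 · (-0.336473) = 0.2524.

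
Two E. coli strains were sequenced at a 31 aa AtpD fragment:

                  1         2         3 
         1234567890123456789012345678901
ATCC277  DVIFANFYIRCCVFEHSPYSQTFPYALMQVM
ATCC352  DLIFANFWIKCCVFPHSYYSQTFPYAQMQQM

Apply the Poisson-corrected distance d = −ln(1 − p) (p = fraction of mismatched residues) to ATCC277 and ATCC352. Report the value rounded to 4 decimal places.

0.2559

The sequences differ at positions 2 (V/L), 8 (Y/W), 10 (R/K), 15 (E/P), 18 (P/Y), 27 (L/Q), 30 (V/Q).
p = 7/31 = 0.225806.
d = −ln(1 − 0.225806) = −ln(0.774194) = 0.2559.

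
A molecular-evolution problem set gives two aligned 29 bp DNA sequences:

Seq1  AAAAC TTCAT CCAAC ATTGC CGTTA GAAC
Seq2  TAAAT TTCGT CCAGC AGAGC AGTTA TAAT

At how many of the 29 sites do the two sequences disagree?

Differing sites — 1:A/T; 5:C/T; 9:A/G; 14:A/G; 17:T/G; 18:T/A; 21:C/A; 26:G/T; 29:C/T.
That gives 9 mismatches out of 29 aligned sites, so the Hamming distance is 9.

9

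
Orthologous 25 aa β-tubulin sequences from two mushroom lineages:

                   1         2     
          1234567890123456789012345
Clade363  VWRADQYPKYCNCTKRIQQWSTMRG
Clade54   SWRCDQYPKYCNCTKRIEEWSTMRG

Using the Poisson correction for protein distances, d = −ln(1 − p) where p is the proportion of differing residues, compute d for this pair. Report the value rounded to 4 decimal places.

The sequences differ at positions 1 (V/S), 4 (A/C), 18 (Q/E), 19 (Q/E).
p = 4/25 = 0.160000.
d = −ln(1 − 0.160000) = −ln(0.840000) = 0.1744.

0.1744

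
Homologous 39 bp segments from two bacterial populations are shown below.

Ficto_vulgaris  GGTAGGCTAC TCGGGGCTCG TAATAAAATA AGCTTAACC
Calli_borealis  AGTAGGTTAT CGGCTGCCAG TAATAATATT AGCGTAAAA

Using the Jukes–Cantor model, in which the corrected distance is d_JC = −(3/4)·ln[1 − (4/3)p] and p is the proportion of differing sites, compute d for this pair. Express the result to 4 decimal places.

Differing sites — 1:G/A; 7:C/T; 10:C/T; 11:T/C; 12:C/G; 14:G/C; 15:G/T; 18:T/C; 19:C/A; 27:A/T; 30:A/T; 34:T/G; 38:C/A; 39:C/A.
p = 14/39 = 0.358974.
d = −0.75 · ln(1 − (4/3)·0.358974) = −0.75 · ln(0.521368) = −0.75 · (-0.651299) = 0.4885.

0.4885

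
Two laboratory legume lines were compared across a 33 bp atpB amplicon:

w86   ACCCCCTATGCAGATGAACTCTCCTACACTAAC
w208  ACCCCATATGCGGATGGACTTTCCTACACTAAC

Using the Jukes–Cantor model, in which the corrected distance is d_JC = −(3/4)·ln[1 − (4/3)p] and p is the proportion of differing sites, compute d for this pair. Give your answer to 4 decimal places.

The sequences differ at positions 6 (C/A), 12 (A/G), 17 (A/G), 21 (C/T).
p = 4/33 = 0.121212.
d = −0.75 · ln(1 − (4/3)·0.121212) = −0.75 · ln(0.838384) = −0.75 · (-0.176279) = 0.1322.

0.1322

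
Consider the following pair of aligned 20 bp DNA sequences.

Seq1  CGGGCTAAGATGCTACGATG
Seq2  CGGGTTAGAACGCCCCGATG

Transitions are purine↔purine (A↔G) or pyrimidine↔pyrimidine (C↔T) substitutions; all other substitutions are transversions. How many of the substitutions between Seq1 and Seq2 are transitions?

5

The sequences differ at positions 5 (C/T, transition), 8 (A/G, transition), 9 (G/A, transition), 11 (T/C, transition), 14 (T/C, transition), 15 (A/C, transversion).
Of the 6 differences, 5 transitions and 1 transversion, so the answer is 5.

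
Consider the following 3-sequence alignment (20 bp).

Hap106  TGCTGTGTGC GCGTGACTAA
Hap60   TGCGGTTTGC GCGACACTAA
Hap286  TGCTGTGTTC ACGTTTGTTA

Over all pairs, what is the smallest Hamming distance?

Pairwise Hamming distances:
  Hap106 vs Hap60: 4
  Hap106 vs Hap286: 6
  Hap60 vs Hap286: 9
The smallest is 4, between Hap106 and Hap60.

4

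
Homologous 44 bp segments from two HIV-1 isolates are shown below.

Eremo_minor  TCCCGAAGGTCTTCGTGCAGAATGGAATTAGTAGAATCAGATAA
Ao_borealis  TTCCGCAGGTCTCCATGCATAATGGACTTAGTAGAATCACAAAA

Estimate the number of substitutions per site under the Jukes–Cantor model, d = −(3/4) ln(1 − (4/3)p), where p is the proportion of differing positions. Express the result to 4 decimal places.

0.2082

The sequences differ at positions 2 (C/T), 6 (A/C), 13 (T/C), 15 (G/A), 20 (G/T), 27 (A/C), 40 (G/C), 42 (T/A).
p = 8/44 = 0.181818.
d = −0.75 · ln(1 − (4/3)·0.181818) = −0.75 · ln(0.757576) = −0.75 · (-0.277631) = 0.2082.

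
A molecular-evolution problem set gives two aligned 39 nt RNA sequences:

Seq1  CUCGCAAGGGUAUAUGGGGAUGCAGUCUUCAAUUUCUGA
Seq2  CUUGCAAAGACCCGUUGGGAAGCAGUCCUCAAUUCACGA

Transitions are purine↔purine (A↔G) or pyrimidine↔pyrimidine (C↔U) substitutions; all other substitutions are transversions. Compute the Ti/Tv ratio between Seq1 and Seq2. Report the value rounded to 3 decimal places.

2.250

Differing sites — 3:C/U (Ti); 8:G/A (Ti); 10:G/A (Ti); 11:U/C (Ti); 12:A/C (Tv); 13:U/C (Ti); 14:A/G (Ti); 16:G/U (Tv); 21:U/A (Tv); 28:U/C (Ti); 35:U/C (Ti); 36:C/A (Tv); 37:U/C (Ti).
Of the 13 differences, 9 transitions and 4 transversions, so Ti/Tv = 9/4 = 2.250.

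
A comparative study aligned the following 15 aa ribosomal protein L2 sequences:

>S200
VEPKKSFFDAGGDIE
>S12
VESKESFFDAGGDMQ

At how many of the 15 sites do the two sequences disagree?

Differing sites — 3:P/S; 5:K/E; 14:I/M; 15:E/Q.
That gives 4 mismatches out of 15 aligned sites, so the Hamming distance is 4.

4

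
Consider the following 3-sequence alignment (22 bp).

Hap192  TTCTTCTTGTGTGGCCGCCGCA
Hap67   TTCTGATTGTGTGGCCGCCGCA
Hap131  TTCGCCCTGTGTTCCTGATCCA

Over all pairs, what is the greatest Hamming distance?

Pairwise Hamming distances:
  Hap192 vs Hap67: 2
  Hap192 vs Hap131: 9
  Hap67 vs Hap131: 10
The largest is 10, between Hap67 and Hap131.

10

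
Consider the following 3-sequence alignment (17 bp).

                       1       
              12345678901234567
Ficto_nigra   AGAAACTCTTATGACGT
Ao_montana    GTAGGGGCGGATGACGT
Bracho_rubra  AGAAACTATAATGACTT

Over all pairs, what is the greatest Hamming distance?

10

Pairwise Hamming distances:
  Ficto_nigra vs Ao_montana: 8
  Ficto_nigra vs Bracho_rubra: 3
  Ao_montana vs Bracho_rubra: 10
The largest is 10, between Ao_montana and Bracho_rubra.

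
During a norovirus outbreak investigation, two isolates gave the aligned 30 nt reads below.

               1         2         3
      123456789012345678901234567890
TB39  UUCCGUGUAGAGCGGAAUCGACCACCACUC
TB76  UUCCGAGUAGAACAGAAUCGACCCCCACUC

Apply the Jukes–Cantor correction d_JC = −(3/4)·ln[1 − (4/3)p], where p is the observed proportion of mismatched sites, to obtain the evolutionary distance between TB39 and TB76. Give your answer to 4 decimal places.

The sequences differ at positions 6 (U/A), 12 (G/A), 14 (G/A), 24 (A/C).
p = 4/30 = 0.133333.
d = −0.75 · ln(1 − (4/3)·0.133333) = −0.75 · ln(0.822223) = −0.75 · (-0.195744) = 0.1468.

0.1468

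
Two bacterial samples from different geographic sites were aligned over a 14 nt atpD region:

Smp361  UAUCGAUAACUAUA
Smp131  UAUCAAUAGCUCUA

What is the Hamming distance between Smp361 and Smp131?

3

Differing sites — 5:G/A; 9:A/G; 12:A/C.
That gives 3 mismatches out of 14 aligned sites, so the Hamming distance is 3.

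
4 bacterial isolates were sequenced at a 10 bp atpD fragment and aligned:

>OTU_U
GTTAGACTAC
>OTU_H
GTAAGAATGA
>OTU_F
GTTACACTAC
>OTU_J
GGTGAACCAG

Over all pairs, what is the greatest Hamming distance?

Pairwise Hamming distances:
  OTU_U vs OTU_H: 4
  OTU_U vs OTU_F: 1
  OTU_U vs OTU_J: 5
  OTU_H vs OTU_F: 5
  OTU_H vs OTU_J: 8
  OTU_F vs OTU_J: 5
The largest is 8, between OTU_H and OTU_J.

8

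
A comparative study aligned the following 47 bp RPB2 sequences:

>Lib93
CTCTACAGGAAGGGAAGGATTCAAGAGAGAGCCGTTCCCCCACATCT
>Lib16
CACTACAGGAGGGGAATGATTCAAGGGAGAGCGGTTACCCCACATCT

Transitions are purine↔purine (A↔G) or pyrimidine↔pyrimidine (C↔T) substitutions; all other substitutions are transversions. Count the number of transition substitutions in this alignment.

2

The sequences differ at positions 2 (T/A, transversion), 11 (A/G, transition), 17 (G/T, transversion), 26 (A/G, transition), 33 (C/G, transversion), 37 (C/A, transversion).
Of the 6 differences, 2 transitions and 4 transversions, so the answer is 2.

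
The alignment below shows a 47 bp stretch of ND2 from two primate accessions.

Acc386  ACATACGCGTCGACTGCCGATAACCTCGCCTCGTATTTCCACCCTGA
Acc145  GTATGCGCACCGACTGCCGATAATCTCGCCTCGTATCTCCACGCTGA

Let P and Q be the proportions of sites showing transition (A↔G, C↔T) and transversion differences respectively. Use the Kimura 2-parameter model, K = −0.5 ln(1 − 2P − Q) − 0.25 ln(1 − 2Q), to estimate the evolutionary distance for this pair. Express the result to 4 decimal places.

Mismatches occur at site 1 (A↔G, transition), site 2 (C↔T, transition), site 5 (A↔G, transition), site 9 (G↔A, transition), site 10 (T↔C, transition), site 24 (C↔T, transition), site 37 (T↔C, transition), site 43 (C↔G, transversion).
Of the 8 differences, 7 transitions and 1 transversion over 47 sites: P = 7/47 = 0.148936, Q = 1/47 = 0.021277.
d = −0.5·ln(0.680851) − 0.25·ln(0.957446) = −0.5·(-0.384412) − 0.25·(-0.043486) = 0.2031.

0.2031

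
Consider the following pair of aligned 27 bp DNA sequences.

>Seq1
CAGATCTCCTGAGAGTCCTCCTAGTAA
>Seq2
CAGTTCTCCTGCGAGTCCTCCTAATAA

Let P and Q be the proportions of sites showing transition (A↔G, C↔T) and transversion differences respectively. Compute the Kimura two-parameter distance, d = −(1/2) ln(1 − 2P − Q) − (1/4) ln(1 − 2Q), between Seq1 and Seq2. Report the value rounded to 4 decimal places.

0.1203

Mismatches occur at site 4 (A/T, transversion), site 12 (A/C, transversion), site 24 (G/A, transition).
Of the 3 differences, 1 transition and 2 transversions over 27 sites: P = 1/27 = 0.037037, Q = 2/27 = 0.074074.
d = −0.5·ln(0.851852) − 0.25·ln(0.851852) = −0.5·(-0.160342) − 0.25·(-0.160342) = 0.1203.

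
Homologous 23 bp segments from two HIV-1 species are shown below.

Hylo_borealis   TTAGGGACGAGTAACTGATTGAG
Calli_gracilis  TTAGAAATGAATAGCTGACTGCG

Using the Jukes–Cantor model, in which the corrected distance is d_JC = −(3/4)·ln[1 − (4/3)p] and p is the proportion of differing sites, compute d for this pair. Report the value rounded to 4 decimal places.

The sequences differ at positions 5 (G/A), 6 (G/A), 8 (C/T), 11 (G/A), 14 (A/G), 19 (T/C), 22 (A/C).
p = 7/23 = 0.304348.
d = −0.75 · ln(1 − (4/3)·0.304348) = −0.75 · ln(0.594203) = −0.75 · (-0.520534) = 0.3904.

0.3904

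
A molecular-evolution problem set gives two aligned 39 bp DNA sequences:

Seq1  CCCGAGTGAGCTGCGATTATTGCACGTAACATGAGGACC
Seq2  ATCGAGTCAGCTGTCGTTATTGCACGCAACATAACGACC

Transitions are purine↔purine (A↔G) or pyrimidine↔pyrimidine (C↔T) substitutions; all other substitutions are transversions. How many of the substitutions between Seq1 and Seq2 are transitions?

5

The sequences differ at positions 1 (C/A, transversion), 2 (C/T, transition), 8 (G/C, transversion), 14 (C/T, transition), 15 (G/C, transversion), 16 (A/G, transition), 27 (T/C, transition), 33 (G/A, transition), 35 (G/C, transversion).
Of the 9 differences, 5 transitions and 4 transversions, so the answer is 5.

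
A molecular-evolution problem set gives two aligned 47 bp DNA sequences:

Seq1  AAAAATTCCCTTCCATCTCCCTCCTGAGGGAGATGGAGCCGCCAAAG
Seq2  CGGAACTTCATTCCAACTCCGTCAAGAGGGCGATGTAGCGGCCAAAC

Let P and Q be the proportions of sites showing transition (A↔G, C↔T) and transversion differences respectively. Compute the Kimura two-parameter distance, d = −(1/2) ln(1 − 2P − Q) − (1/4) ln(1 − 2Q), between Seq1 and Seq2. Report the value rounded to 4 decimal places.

Differing sites — 1:A/C (Tv); 2:A/G (Ti); 3:A/G (Ti); 6:T/C (Ti); 8:C/T (Ti); 10:C/A (Tv); 16:T/A (Tv); 21:C/G (Tv); 24:C/A (Tv); 25:T/A (Tv); 31:A/C (Tv); 36:G/T (Tv); 40:C/G (Tv); 47:G/C (Tv).
Of the 14 differences, 4 transitions and 10 transversions over 47 sites: P = 4/47 = 0.085106, Q = 10/47 = 0.212766.
d = −0.5·ln(0.617022) − 0.25·ln(0.574468) = −0.5·(-0.482851) − 0.25·(-0.554311) = 0.3800.

0.3800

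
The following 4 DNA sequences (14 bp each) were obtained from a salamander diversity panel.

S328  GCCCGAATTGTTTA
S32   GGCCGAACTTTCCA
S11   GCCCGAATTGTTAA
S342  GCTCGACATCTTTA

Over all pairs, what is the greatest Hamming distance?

Pairwise Hamming distances:
  S328 vs S32: 5
  S328 vs S11: 1
  S328 vs S342: 4
  S32 vs S11: 5
  S32 vs S342: 7
  S11 vs S342: 5
The largest is 7, between S32 and S342.

7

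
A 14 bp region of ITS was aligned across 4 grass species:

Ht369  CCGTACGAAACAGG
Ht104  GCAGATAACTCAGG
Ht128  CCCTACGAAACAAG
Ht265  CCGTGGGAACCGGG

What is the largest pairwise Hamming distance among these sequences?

9

Pairwise Hamming distances:
  Ht369 vs Ht104: 7
  Ht369 vs Ht128: 2
  Ht369 vs Ht265: 4
  Ht104 vs Ht128: 8
  Ht104 vs Ht265: 9
  Ht128 vs Ht265: 6
The largest is 9, between Ht104 and Ht265.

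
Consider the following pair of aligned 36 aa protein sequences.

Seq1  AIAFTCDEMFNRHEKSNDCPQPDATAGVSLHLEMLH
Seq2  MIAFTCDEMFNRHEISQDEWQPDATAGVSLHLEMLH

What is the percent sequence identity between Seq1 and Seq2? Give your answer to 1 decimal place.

The sequences differ at positions 1 (A/M), 15 (K/I), 17 (N/Q), 19 (C/E), 20 (P/W).
31 of the 36 sites match, so the percent identity is 31/36 × 100 = 86.1%.

86.1%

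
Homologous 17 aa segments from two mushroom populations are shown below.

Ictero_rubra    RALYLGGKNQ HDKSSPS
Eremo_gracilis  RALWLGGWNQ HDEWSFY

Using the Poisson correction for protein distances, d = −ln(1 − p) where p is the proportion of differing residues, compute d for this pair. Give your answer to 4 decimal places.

0.4353

The sequences differ at positions 4 (Y/W), 8 (K/W), 13 (K/E), 14 (S/W), 16 (P/F), 17 (S/Y).
p = 6/17 = 0.352941.
d = −ln(1 − 0.352941) = −ln(0.647059) = 0.4353.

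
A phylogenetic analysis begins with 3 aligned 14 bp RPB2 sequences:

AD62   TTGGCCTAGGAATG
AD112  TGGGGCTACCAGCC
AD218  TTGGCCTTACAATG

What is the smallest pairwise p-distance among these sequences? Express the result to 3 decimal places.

0.214

Pairwise Hamming distances:
  AD62 vs AD112: 7
  AD62 vs AD218: 3
  AD112 vs AD218: 7
The smallest is 3 mismatches, between AD62 and AD218; p = 3/14 = 0.214.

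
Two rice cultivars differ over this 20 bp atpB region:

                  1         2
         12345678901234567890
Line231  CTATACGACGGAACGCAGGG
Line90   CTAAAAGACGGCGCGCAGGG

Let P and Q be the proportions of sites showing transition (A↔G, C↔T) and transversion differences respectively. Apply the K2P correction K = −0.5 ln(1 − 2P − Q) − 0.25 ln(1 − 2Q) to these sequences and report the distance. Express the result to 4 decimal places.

0.2330

Mismatches occur at site 4 (T/A, transversion), site 6 (C/A, transversion), site 12 (A/C, transversion), site 13 (A/G, transition).
Of the 4 differences, 1 transition and 3 transversions over 20 sites: P = 1/20 = 0.050000, Q = 3/20 = 0.150000.
d = −0.5·ln(0.750000) − 0.25·ln(0.700000) = −0.5·(-0.287682) − 0.25·(-0.356675) = 0.2330.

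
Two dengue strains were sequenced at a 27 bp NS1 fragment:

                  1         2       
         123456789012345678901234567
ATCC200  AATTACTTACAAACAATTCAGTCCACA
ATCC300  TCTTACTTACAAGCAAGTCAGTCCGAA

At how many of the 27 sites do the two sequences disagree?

6

The sequences differ at positions 1 (A/T), 2 (A/C), 13 (A/G), 17 (T/G), 25 (A/G), 26 (C/A).
That gives 6 mismatches out of 27 aligned sites, so the Hamming distance is 6.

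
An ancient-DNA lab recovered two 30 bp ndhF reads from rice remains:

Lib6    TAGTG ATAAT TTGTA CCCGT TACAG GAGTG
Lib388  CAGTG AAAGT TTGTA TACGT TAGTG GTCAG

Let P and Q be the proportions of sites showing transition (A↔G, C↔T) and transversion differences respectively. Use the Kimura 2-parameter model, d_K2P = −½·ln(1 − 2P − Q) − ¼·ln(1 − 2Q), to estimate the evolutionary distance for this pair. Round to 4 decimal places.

Differing sites — 1:T/C (Ti); 7:T/A (Tv); 9:A/G (Ti); 16:C/T (Ti); 17:C/A (Tv); 23:C/G (Tv); 24:A/T (Tv); 27:A/T (Tv); 28:G/C (Tv); 29:T/A (Tv).
Of the 10 differences, 3 transitions and 7 transversions over 30 sites: P = 3/30 = 0.100000, Q = 7/30 = 0.233333.
d = −0.5·ln(0.566667) − 0.25·ln(0.533334) = −0.5·(-0.567983) − 0.25·(-0.628607) = 0.4411.

0.4411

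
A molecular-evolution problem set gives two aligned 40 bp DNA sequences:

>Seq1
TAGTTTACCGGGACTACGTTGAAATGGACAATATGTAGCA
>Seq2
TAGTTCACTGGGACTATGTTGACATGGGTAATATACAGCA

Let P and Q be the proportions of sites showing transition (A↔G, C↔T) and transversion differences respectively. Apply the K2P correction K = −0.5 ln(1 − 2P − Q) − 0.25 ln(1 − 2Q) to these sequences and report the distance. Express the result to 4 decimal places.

Differing sites — 6:T/C (Ti); 9:C/T (Ti); 17:C/T (Ti); 23:A/C (Tv); 28:A/G (Ti); 29:C/T (Ti); 35:G/A (Ti); 36:T/C (Ti).
Of the 8 differences, 7 transitions and 1 transversion over 40 sites: P = 7/40 = 0.175000, Q = 1/40 = 0.025000.
d = −0.5·ln(0.625000) − 0.25·ln(0.950000) = −0.5·(-0.470004) − 0.25·(-0.051293) = 0.2478.

0.2478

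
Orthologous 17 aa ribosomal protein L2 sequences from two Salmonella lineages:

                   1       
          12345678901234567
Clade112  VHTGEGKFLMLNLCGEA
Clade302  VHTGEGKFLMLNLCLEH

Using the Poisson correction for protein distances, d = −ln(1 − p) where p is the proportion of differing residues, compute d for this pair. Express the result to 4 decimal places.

0.1252

The sequences differ at positions 15 (G/L), 17 (A/H).
p = 2/17 = 0.117647.
d = −ln(1 − 0.117647) = −ln(0.882353) = 0.1252.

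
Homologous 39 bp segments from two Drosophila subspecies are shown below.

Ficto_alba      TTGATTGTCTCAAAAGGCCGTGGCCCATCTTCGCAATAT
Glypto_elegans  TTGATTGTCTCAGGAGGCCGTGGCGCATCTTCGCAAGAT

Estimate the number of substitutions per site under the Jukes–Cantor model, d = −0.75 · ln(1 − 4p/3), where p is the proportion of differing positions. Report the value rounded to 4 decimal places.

0.1103

Mismatches occur at site 13 (A↔G), site 14 (A↔G), site 25 (C↔G), site 37 (T↔G).
p = 4/39 = 0.102564.
d = −0.75 · ln(1 − (4/3)·0.102564) = −0.75 · ln(0.863248) = −0.75 · (-0.147053) = 0.1103.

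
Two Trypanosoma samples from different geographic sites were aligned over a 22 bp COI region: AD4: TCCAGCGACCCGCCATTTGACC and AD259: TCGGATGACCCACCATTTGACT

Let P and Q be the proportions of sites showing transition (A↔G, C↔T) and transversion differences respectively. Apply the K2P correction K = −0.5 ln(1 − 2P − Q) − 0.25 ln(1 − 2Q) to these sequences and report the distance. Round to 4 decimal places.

0.3704

Mismatches occur at site 3 (C→G, transversion), site 4 (A→G, transition), site 5 (G→A, transition), site 6 (C→T, transition), site 12 (G→A, transition), site 22 (C→T, transition).
Of the 6 differences, 5 transitions and 1 transversion over 22 sites: P = 5/22 = 0.227273, Q = 1/22 = 0.045455.
d = −0.5·ln(0.499999) − 0.25·ln(0.909090) = −0.5·(-0.693149) − 0.25·(-0.095311) = 0.3704.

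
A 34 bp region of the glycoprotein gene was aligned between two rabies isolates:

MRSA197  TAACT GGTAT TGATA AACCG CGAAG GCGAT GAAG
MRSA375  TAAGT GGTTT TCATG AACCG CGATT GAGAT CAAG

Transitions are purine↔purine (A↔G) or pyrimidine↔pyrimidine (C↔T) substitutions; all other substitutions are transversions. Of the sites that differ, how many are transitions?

1

The sequences differ at positions 4 (C/G, transversion), 9 (A/T, transversion), 12 (G/C, transversion), 15 (A/G, transition), 24 (A/T, transversion), 25 (G/T, transversion), 27 (C/A, transversion), 31 (G/C, transversion).
Of the 8 differences, 1 transition and 7 transversions, so the answer is 1.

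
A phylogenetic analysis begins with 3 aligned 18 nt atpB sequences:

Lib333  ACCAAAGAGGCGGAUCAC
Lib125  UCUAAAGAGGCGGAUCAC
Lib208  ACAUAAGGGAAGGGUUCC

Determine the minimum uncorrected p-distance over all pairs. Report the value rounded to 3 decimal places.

0.111

Pairwise Hamming distances:
  Lib333 vs Lib125: 2
  Lib333 vs Lib208: 8
  Lib125 vs Lib208: 9
The smallest is 2 mismatches, between Lib333 and Lib125; p = 2/18 = 0.111.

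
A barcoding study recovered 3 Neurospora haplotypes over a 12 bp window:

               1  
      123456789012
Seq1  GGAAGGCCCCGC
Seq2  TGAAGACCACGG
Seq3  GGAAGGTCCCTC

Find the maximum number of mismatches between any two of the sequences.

Pairwise Hamming distances:
  Seq1 vs Seq2: 4
  Seq1 vs Seq3: 2
  Seq2 vs Seq3: 6
The largest is 6, between Seq2 and Seq3.

6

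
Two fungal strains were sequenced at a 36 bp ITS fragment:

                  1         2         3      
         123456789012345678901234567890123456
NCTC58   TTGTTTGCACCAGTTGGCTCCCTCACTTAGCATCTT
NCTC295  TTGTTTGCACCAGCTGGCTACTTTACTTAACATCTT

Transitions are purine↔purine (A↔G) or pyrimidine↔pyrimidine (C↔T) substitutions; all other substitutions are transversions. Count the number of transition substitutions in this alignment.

4

Mismatches occur at site 14 (T↔C, transition), site 20 (C↔A, transversion), site 22 (C↔T, transition), site 24 (C↔T, transition), site 30 (G↔A, transition).
Of the 5 differences, 4 transitions and 1 transversion, so the answer is 4.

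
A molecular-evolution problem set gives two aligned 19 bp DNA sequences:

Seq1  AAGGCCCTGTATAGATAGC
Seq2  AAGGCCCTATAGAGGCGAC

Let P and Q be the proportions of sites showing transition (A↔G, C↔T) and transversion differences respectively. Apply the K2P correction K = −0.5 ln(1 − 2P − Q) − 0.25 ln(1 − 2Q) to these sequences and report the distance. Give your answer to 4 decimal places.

0.4603

The sequences differ at positions 9 (G/A, transition), 12 (T/G, transversion), 15 (A/G, transition), 16 (T/C, transition), 17 (A/G, transition), 18 (G/A, transition).
Of the 6 differences, 5 transitions and 1 transversion over 19 sites: P = 5/19 = 0.263158, Q = 1/19 = 0.052632.
d = −0.5·ln(0.421052) − 0.25·ln(0.894736) = −0.5·(-0.864999) − 0.25·(-0.111227) = 0.4603.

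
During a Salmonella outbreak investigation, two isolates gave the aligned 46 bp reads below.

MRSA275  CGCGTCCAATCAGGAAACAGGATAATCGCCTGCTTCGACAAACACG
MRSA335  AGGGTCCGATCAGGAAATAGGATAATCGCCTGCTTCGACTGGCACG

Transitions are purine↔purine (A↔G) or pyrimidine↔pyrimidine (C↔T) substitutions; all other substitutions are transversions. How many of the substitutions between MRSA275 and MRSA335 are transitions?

4

Differing sites — 1:C/A (Tv); 3:C/G (Tv); 8:A/G (Ti); 18:C/T (Ti); 40:A/T (Tv); 41:A/G (Ti); 42:A/G (Ti).
Of the 7 differences, 4 transitions and 3 transversions, so the answer is 4.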